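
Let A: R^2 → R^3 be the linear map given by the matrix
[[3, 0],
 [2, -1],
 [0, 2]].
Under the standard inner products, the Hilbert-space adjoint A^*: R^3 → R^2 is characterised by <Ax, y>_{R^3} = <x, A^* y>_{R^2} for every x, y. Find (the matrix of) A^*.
A^* = A^T =
[[3, 2, 0],
 [0, -1, 2]]

For real matrices with standard dot products, the defining identity <Ax, y> = <x, A^* y> gives (Ax)^T y = x^T (A^*) y, i.e. x^T A^T y = x^T (A^*) y. Since this holds for all x, y, we must have A^* = A^T. Therefore
A^* =
[[3, 2, 0],
 [0, -1, 2]].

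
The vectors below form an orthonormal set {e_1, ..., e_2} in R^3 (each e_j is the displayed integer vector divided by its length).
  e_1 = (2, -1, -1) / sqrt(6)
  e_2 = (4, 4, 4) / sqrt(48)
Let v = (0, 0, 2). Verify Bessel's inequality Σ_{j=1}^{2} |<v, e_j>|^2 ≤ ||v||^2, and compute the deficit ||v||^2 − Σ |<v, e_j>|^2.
Σ |<v, e_j>|^2 = 2; ||v||^2 = 4; deficit = 2

Write each e_j = u_j / sqrt(<u_j, u_j>) where u_j is the displayed integer vector. Then <v, e_j> = <v, u_j> / sqrt(<u_j, u_j>), so |<v, e_j>|^2 = <v, u_j>^2 / <u_j, u_j>.
Coefficients: <v, e_1> = -2/sqrt(6), <v, e_2> = 8/sqrt(48).
Square and sum: Σ |<v, e_j>|^2 = 2.
Compute ||v||^2 = v·v = 4.
Deficit = 4 − 2 = 2 ≥ 0, confirming Bessel's inequality. (The deficit equals ||v − Σ <v,e_j> e_j||^2, the squared distance from v to span{e_j}.)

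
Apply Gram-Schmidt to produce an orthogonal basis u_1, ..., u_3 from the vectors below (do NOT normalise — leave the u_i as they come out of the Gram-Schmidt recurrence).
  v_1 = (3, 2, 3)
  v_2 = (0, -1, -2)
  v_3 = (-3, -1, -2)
Orthogonal basis:
  u_1 = (3, 2, 3)
  u_2 = (12/11, -3/11, -10/11)
  u_3 = (-3/46, 9/23, -9/46)

Apply the Gram-Schmidt recurrence
  u_1 = v_1
  u_i = v_i − Σ_{j<i} ((v_i · u_j) / (u_j · u_j)) · u_j.

Step by step this gives:
  u_1 = (3, 2, 3)
  u_2 = (12/11, -3/11, -10/11)
  u_3 = (-3/46, 9/23, -9/46)

Orthogonality check:
  u_2 · u_1 = 0 (should be 0)
  u_3 · u_1 = 0 (should be 0)
  u_3 · u_2 = 0 (should be 0)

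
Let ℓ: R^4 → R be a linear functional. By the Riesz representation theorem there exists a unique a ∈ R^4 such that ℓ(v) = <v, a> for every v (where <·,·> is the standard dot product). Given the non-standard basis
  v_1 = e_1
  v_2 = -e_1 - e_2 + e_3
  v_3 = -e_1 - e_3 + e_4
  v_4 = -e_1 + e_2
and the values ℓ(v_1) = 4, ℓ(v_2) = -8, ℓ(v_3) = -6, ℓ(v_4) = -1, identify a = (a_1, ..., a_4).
a = (4, 3, -1, -3)

Write a = (a_1, ..., a_4) in the standard basis. For each basis vector v_i, ℓ(v_i) = <v_i, a> is a linear equation in the a_j's. Collect the n equations into a matrix system V a = ℓ, where row i of V is v_i (expressed in the standard basis). Since V is invertible (lower-triangular with 1s on the diagonal, up to permutation), solve by back-substitution:
  V =
[[1, 0, 0, 0],
 [-1, -1, 1, 0],
 [-1, 0, -1, 1],
 [-1, 1, 0, 0]]
  V a = (4, -8, -6, -1)
Solving gives a = (4, 3, -1, -3).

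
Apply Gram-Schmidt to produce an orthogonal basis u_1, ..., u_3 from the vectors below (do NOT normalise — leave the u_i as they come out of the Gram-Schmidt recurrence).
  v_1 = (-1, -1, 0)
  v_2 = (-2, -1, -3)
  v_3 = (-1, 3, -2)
Orthogonal basis:
  u_1 = (-1, -1, 0)
  u_2 = (-1/2, 1/2, -3)
  u_3 = (-30/19, 30/19, 10/19)

Apply the Gram-Schmidt recurrence
  u_1 = v_1
  u_i = v_i − Σ_{j<i} ((v_i · u_j) / (u_j · u_j)) · u_j.

Step by step this gives:
  u_1 = (-1, -1, 0)
  u_2 = (-1/2, 1/2, -3)
  u_3 = (-30/19, 30/19, 10/19)

Orthogonality check:
  u_2 · u_1 = 0 (should be 0)
  u_3 · u_1 = 0 (should be 0)
  u_3 · u_2 = 0 (should be 0)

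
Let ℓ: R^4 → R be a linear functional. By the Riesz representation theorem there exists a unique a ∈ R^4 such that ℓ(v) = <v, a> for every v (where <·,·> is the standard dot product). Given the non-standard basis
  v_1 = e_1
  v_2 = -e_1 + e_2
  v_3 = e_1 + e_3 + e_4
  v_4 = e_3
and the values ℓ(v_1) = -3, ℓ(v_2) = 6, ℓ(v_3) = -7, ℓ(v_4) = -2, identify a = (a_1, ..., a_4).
a = (-3, 3, -2, -2)

Write a = (a_1, ..., a_4) in the standard basis. For each basis vector v_i, ℓ(v_i) = <v_i, a> is a linear equation in the a_j's. Collect the n equations into a matrix system V a = ℓ, where row i of V is v_i (expressed in the standard basis). Since V is invertible (lower-triangular with 1s on the diagonal, up to permutation), solve by back-substitution:
  V =
[[1, 0, 0, 0],
 [-1, 1, 0, 0],
 [1, 0, 1, 1],
 [0, 0, 1, 0]]
  V a = (-3, 6, -7, -2)
Solving gives a = (-3, 3, -2, -2).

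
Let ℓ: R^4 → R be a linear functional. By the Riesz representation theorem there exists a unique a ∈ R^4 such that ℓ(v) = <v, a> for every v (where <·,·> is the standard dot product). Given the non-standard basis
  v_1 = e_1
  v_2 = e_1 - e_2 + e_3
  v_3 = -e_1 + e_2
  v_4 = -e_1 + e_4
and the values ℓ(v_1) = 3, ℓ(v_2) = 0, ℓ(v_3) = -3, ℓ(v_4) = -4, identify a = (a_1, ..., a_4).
a = (3, 0, -3, -1)

Write a = (a_1, ..., a_4) in the standard basis. For each basis vector v_i, ℓ(v_i) = <v_i, a> is a linear equation in the a_j's. Collect the n equations into a matrix system V a = ℓ, where row i of V is v_i (expressed in the standard basis). Since V is invertible (lower-triangular with 1s on the diagonal, up to permutation), solve by back-substitution:
  V =
[[1, 0, 0, 0],
 [1, -1, 1, 0],
 [-1, 1, 0, 0],
 [-1, 0, 0, 1]]
  V a = (3, 0, -3, -4)
Solving gives a = (3, 0, -3, -1).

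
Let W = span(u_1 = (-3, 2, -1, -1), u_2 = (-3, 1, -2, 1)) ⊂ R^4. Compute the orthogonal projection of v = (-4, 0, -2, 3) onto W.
proj_W(v) = (-10/3, 1/3, -3, 8/3)

Set up U = [u_1 | ... | u_2] ∈ R^(4×2). The projector onto W = col(U) is P = U (U^T U)^(-1) U^T.
Compute U^T U =
  [15, 12]
  [12, 15],
and U^T v = (11, 19).
Solve U^T U · c = U^T v for the coefficients: c = (-7/9, 17/9). The projection is proj_W(v) = U c.
Check: (v - proj_W(v)) · u_1 = 0  (should be 0).
Check: (v - proj_W(v)) · u_2 = 0  (should be 0).
Result: proj_W(v) = (-10/3, 1/3, -3, 8/3).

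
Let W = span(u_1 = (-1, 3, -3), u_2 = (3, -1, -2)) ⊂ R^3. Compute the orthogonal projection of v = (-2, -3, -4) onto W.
proj_W(v) = (215/266, 115/266, -200/133)

Set up U = [u_1 | ... | u_2] ∈ R^(3×2). The projector onto W = col(U) is P = U (U^T U)^(-1) U^T.
Compute U^T U =
  [19, 0]
  [0, 14],
and U^T v = (5, 5).
Solve U^T U · c = U^T v for the coefficients: c = (5/19, 5/14). The projection is proj_W(v) = U c.
Check: (v - proj_W(v)) · u_1 = 0  (should be 0).
Check: (v - proj_W(v)) · u_2 = 0  (should be 0).
Result: proj_W(v) = (215/266, 115/266, -200/133).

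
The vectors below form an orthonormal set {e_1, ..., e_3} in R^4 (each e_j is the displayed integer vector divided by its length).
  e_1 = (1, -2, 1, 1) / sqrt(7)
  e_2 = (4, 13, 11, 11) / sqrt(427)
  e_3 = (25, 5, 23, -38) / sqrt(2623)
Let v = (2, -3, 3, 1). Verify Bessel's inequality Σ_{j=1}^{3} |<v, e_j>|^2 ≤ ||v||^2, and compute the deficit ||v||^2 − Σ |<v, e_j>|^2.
Σ |<v, e_j>|^2 = 973/43; ||v||^2 = 23; deficit = 16/43

Write each e_j = u_j / sqrt(<u_j, u_j>) where u_j is the displayed integer vector. Then <v, e_j> = <v, u_j> / sqrt(<u_j, u_j>), so |<v, e_j>|^2 = <v, u_j>^2 / <u_j, u_j>.
Coefficients: <v, e_1> = 12/sqrt(7), <v, e_2> = 13/sqrt(427), <v, e_3> = 66/sqrt(2623).
Square and sum: Σ |<v, e_j>|^2 = 973/43.
Compute ||v||^2 = v·v = 23.
Deficit = 23 − 973/43 = 16/43 ≥ 0, confirming Bessel's inequality. (The deficit equals ||v − Σ <v,e_j> e_j||^2, the squared distance from v to span{e_j}.)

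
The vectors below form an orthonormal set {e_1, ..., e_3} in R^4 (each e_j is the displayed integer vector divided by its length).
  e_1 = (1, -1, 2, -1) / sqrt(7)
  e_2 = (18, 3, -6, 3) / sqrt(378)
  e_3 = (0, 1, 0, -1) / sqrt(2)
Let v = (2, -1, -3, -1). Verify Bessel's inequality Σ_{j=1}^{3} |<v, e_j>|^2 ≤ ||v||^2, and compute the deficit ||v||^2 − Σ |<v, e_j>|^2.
Σ |<v, e_j>|^2 = 20/3; ||v||^2 = 15; deficit = 25/3

Write each e_j = u_j / sqrt(<u_j, u_j>) where u_j is the displayed integer vector. Then <v, e_j> = <v, u_j> / sqrt(<u_j, u_j>), so |<v, e_j>|^2 = <v, u_j>^2 / <u_j, u_j>.
Coefficients: <v, e_1> = -2/sqrt(7), <v, e_2> = 48/sqrt(378), <v, e_3> = 0/sqrt(2).
Square and sum: Σ |<v, e_j>|^2 = 20/3.
Compute ||v||^2 = v·v = 15.
Deficit = 15 − 20/3 = 25/3 ≥ 0, confirming Bessel's inequality. (The deficit equals ||v − Σ <v,e_j> e_j||^2, the squared distance from v to span{e_j}.)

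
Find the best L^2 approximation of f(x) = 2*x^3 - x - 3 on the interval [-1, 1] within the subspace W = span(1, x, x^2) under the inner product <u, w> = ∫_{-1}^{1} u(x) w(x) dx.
g(x) = x/5 - 3

The best approximation g ∈ W is the orthogonal projection of f onto W. Writing g = a_0 + a_1 x + a_2 x^2, the coefficients solve the normal equations G · a = b where
  G_{ij} = <φ_i, φ_j> and b_i = <f, φ_i>, with φ_0 = 1, φ_1 = x, φ_2 = x^2.
G =
  [2, 0, 2/3]
  [0, 2/3, 0]
  [2/3, 0, 2/5],
b = (-6, 2/15, -2).
Solving gives a_0 = -3, a_1 = 1/5, a_2 = 0, so
  g(x) = x/5 - 3.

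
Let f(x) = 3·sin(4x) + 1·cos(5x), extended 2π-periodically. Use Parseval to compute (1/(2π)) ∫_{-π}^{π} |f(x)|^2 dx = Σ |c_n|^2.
Σ |c_n|^2 = 5

Expand |f|^2 and use orthogonality of {sin(nx), cos(mx)} on [-π, π]:
  ∫_{-π}^{π} sin(nx)^2 dx = π, ∫ cos(mx)^2 dx = π, and cross terms integrate to 0.
So ∫_{-π}^{π} f(x)^2 dx = 3^2 · π + 1^2 · π = (9 + 1)π.
Divide by 2π: (9 + 1)/2 = 5.
By Parseval, this equals Σ |c_n|^2.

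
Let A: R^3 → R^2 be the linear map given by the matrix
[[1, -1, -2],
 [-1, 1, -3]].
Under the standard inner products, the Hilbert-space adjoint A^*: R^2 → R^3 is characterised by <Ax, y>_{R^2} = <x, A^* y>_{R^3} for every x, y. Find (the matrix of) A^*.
A^* = A^T =
[[1, -1],
 [-1, 1],
 [-2, -3]]

For real matrices with standard dot products, the defining identity <Ax, y> = <x, A^* y> gives (Ax)^T y = x^T (A^*) y, i.e. x^T A^T y = x^T (A^*) y. Since this holds for all x, y, we must have A^* = A^T. Therefore
A^* =
[[1, -1],
 [-1, 1],
 [-2, -3]].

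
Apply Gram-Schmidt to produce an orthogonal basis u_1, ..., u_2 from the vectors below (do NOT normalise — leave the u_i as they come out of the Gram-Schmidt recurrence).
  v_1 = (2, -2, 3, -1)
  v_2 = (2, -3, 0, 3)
Orthogonal basis:
  u_1 = (2, -2, 3, -1)
  u_2 = (11/9, -20/9, -7/6, 61/18)

Apply the Gram-Schmidt recurrence
  u_1 = v_1
  u_i = v_i − Σ_{j<i} ((v_i · u_j) / (u_j · u_j)) · u_j.

Step by step this gives:
  u_1 = (2, -2, 3, -1)
  u_2 = (11/9, -20/9, -7/6, 61/18)

Orthogonality check:
  u_2 · u_1 = 0 (should be 0)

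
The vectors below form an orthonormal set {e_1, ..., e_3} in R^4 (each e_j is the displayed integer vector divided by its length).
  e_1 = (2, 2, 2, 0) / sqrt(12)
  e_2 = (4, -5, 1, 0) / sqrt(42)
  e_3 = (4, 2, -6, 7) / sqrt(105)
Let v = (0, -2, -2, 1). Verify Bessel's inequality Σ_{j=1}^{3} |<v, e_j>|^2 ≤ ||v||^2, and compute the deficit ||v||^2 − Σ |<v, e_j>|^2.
Σ |<v, e_j>|^2 = 9; ||v||^2 = 9; deficit = 0

Write each e_j = u_j / sqrt(<u_j, u_j>) where u_j is the displayed integer vector. Then <v, e_j> = <v, u_j> / sqrt(<u_j, u_j>), so |<v, e_j>|^2 = <v, u_j>^2 / <u_j, u_j>.
Coefficients: <v, e_1> = -8/sqrt(12), <v, e_2> = 8/sqrt(42), <v, e_3> = 15/sqrt(105).
Square and sum: Σ |<v, e_j>|^2 = 9.
Compute ||v||^2 = v·v = 9.
Deficit = 9 − 9 = 0 ≥ 0, confirming Bessel's inequality. (The deficit equals ||v − Σ <v,e_j> e_j||^2, the squared distance from v to span{e_j}.)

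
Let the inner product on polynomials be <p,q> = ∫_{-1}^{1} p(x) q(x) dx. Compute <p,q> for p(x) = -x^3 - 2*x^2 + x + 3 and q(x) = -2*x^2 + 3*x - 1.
<p,q> = -94/15

Expand the product: p(x)·q(x) = 2*x^5 + x^4 - 7*x^3 - x^2 + 8*x - 3.
∫_{-1}^{1} of each monomial x^k gives [2/(k+1) if k even, 0 if k odd]. Integrating term-by-term (or equivalently evaluating the antiderivative F(x) = x^6/3 + x^5/5 - 7*x^4/4 - x^3/3 + 4*x^2 - 3*x at the endpoints):
  F(1) − F(−1) = -11/20 − (343/60) = -94/15.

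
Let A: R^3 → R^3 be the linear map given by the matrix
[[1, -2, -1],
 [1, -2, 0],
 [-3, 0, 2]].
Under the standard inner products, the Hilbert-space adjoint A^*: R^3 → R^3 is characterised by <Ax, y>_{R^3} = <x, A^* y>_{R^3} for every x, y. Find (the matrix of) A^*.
A^* = A^T =
[[1, 1, -3],
 [-2, -2, 0],
 [-1, 0, 2]]

For real matrices with standard dot products, the defining identity <Ax, y> = <x, A^* y> gives (Ax)^T y = x^T (A^*) y, i.e. x^T A^T y = x^T (A^*) y. Since this holds for all x, y, we must have A^* = A^T. Therefore
A^* =
[[1, 1, -3],
 [-2, -2, 0],
 [-1, 0, 2]].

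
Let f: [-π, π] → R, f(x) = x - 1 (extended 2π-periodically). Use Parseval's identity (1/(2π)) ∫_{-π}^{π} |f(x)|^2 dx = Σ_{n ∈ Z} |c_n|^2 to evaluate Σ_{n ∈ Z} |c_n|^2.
Σ |c_n|^2 = π^2/3 + 1

Expand and integrate term by term over [-π, π]:
  ∫ (x)^2 dx = 1·(2π^3/3); ∫ 2·1·(-1)·x dx = 0 (odd integrand); ∫ (-1)^2 dx = 1·2π.
So (1/(2π)) ∫_{-π}^{π} (x - 1)^2 dx = 1π^2/3 + 1 = π^2/3 + 1.
Parseval ⇒ Σ |c_n|^2 = π^2/3 + 1.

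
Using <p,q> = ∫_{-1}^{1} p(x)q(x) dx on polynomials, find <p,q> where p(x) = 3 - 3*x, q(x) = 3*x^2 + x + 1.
<p,q> = 10

Expand the product: p(x)·q(x) = -9*x^3 + 6*x^2 + 3.
∫_{-1}^{1} of each monomial x^k gives [2/(k+1) if k even, 0 if k odd]. Integrating term-by-term (or equivalently evaluating the antiderivative F(x) = -9*x^4/4 + 2*x^3 + 3*x at the endpoints):
  F(1) − F(−1) = 11/4 − (-29/4) = 10.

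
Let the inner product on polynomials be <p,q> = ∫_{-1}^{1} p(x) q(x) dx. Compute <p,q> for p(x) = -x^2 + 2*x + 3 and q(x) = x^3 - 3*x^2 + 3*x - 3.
<p,q> = -16

Expand the product: p(x)·q(x) = -x^5 + 5*x^4 - 6*x^3 + 3*x - 9.
∫_{-1}^{1} of each monomial x^k gives [2/(k+1) if k even, 0 if k odd]. Integrating term-by-term (or equivalently evaluating the antiderivative F(x) = -x^6/6 + x^5 - 3*x^4/2 + 3*x^2/2 - 9*x at the endpoints):
  F(1) − F(−1) = -49/6 − (47/6) = -16.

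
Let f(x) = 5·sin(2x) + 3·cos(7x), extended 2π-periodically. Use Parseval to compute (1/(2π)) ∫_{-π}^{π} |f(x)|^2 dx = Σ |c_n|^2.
Σ |c_n|^2 = 17

Expand |f|^2 and use orthogonality of {sin(nx), cos(mx)} on [-π, π]:
  ∫_{-π}^{π} sin(nx)^2 dx = π, ∫ cos(mx)^2 dx = π, and cross terms integrate to 0.
So ∫_{-π}^{π} f(x)^2 dx = 5^2 · π + 3^2 · π = (25 + 9)π.
Divide by 2π: (25 + 9)/2 = 17.
By Parseval, this equals Σ |c_n|^2.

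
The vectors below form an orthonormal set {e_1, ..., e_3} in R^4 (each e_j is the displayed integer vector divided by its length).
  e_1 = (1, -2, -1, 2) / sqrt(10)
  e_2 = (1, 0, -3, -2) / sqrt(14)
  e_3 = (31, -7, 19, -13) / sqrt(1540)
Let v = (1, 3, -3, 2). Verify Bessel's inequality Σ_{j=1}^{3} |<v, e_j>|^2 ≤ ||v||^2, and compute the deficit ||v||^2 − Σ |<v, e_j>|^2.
Σ |<v, e_j>|^2 = 283/44; ||v||^2 = 23; deficit = 729/44

Write each e_j = u_j / sqrt(<u_j, u_j>) where u_j is the displayed integer vector. Then <v, e_j> = <v, u_j> / sqrt(<u_j, u_j>), so |<v, e_j>|^2 = <v, u_j>^2 / <u_j, u_j>.
Coefficients: <v, e_1> = 2/sqrt(10), <v, e_2> = 6/sqrt(14), <v, e_3> = -73/sqrt(1540).
Square and sum: Σ |<v, e_j>|^2 = 283/44.
Compute ||v||^2 = v·v = 23.
Deficit = 23 − 283/44 = 729/44 ≥ 0, confirming Bessel's inequality. (The deficit equals ||v − Σ <v,e_j> e_j||^2, the squared distance from v to span{e_j}.)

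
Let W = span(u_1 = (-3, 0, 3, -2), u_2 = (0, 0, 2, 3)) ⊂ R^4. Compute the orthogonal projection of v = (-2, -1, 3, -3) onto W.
proj_W(v) = (-63/22, 0, 687/286, -372/143)

Set up U = [u_1 | ... | u_2] ∈ R^(4×2). The projector onto W = col(U) is P = U (U^T U)^(-1) U^T.
Compute U^T U =
  [22, 0]
  [0, 13],
and U^T v = (21, -3).
Solve U^T U · c = U^T v for the coefficients: c = (21/22, -3/13). The projection is proj_W(v) = U c.
Check: (v - proj_W(v)) · u_1 = 0  (should be 0).
Check: (v - proj_W(v)) · u_2 = 0  (should be 0).
Result: proj_W(v) = (-63/22, 0, 687/286, -372/143).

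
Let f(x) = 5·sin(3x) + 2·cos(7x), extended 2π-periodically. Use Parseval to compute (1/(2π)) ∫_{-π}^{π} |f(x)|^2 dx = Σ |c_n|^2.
Σ |c_n|^2 = 29/2

Expand |f|^2 and use orthogonality of {sin(nx), cos(mx)} on [-π, π]:
  ∫_{-π}^{π} sin(nx)^2 dx = π, ∫ cos(mx)^2 dx = π, and cross terms integrate to 0.
So ∫_{-π}^{π} f(x)^2 dx = 5^2 · π + 2^2 · π = (25 + 4)π.
Divide by 2π: (25 + 4)/2 = 29/2.
By Parseval, this equals Σ |c_n|^2.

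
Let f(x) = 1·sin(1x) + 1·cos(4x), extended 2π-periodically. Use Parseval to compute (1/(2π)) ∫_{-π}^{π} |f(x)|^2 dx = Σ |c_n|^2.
Σ |c_n|^2 = 1

Expand |f|^2 and use orthogonality of {sin(nx), cos(mx)} on [-π, π]:
  ∫_{-π}^{π} sin(nx)^2 dx = π, ∫ cos(mx)^2 dx = π, and cross terms integrate to 0.
So ∫_{-π}^{π} f(x)^2 dx = 1^2 · π + 1^2 · π = (1 + 1)π.
Divide by 2π: (1 + 1)/2 = 1.
By Parseval, this equals Σ |c_n|^2.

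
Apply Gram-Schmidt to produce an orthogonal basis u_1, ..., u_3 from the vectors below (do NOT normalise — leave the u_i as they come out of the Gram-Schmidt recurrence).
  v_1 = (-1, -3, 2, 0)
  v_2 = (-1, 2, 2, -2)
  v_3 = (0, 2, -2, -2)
Orthogonal basis:
  u_1 = (-1, -3, 2, 0)
  u_2 = (-15/14, 25/14, 15/7, -2)
  u_3 = (-80/181, -108/181, -202/181, -270/181)

Apply the Gram-Schmidt recurrence
  u_1 = v_1
  u_i = v_i − Σ_{j<i} ((v_i · u_j) / (u_j · u_j)) · u_j.

Step by step this gives:
  u_1 = (-1, -3, 2, 0)
  u_2 = (-15/14, 25/14, 15/7, -2)
  u_3 = (-80/181, -108/181, -202/181, -270/181)

Orthogonality check:
  u_2 · u_1 = 0 (should be 0)
  u_3 · u_1 = 0 (should be 0)
  u_3 · u_2 = 0 (should be 0)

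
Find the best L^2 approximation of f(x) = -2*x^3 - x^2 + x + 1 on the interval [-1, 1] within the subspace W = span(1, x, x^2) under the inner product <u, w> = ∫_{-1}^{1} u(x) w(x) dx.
g(x) = -x^2 - x/5 + 1

The best approximation g ∈ W is the orthogonal projection of f onto W. Writing g = a_0 + a_1 x + a_2 x^2, the coefficients solve the normal equations G · a = b where
  G_{ij} = <φ_i, φ_j> and b_i = <f, φ_i>, with φ_0 = 1, φ_1 = x, φ_2 = x^2.
G =
  [2, 0, 2/3]
  [0, 2/3, 0]
  [2/3, 0, 2/5],
b = (4/3, -2/15, 4/15).
Solving gives a_0 = 1, a_1 = -1/5, a_2 = -1, so
  g(x) = -x^2 - x/5 + 1.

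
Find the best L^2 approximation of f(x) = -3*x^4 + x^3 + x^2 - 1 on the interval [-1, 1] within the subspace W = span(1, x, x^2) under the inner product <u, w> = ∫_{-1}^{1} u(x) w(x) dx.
g(x) = -11*x^2/7 + 3*x/5 - 26/35

The best approximation g ∈ W is the orthogonal projection of f onto W. Writing g = a_0 + a_1 x + a_2 x^2, the coefficients solve the normal equations G · a = b where
  G_{ij} = <φ_i, φ_j> and b_i = <f, φ_i>, with φ_0 = 1, φ_1 = x, φ_2 = x^2.
G =
  [2, 0, 2/3]
  [0, 2/3, 0]
  [2/3, 0, 2/5],
b = (-38/15, 2/5, -118/105).
Solving gives a_0 = -26/35, a_1 = 3/5, a_2 = -11/7, so
  g(x) = -11*x^2/7 + 3*x/5 - 26/35.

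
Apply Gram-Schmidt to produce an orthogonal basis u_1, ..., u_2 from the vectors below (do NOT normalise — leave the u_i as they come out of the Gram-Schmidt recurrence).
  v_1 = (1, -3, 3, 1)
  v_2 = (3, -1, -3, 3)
Orthogonal basis:
  u_1 = (1, -3, 3, 1)
  u_2 = (3, -1, -3, 3)

Apply the Gram-Schmidt recurrence
  u_1 = v_1
  u_i = v_i − Σ_{j<i} ((v_i · u_j) / (u_j · u_j)) · u_j.

Step by step this gives:
  u_1 = (1, -3, 3, 1)
  u_2 = (3, -1, -3, 3)

Orthogonality check:
  u_2 · u_1 = 0 (should be 0)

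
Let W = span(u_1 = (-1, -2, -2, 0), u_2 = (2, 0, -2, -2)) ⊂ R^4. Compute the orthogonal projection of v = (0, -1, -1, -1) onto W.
proj_W(v) = (2/13, -10/13, -17/13, -7/13)

Set up U = [u_1 | ... | u_2] ∈ R^(4×2). The projector onto W = col(U) is P = U (U^T U)^(-1) U^T.
Compute U^T U =
  [9, 2]
  [2, 12],
and U^T v = (4, 4).
Solve U^T U · c = U^T v for the coefficients: c = (5/13, 7/26). The projection is proj_W(v) = U c.
Check: (v - proj_W(v)) · u_1 = 0  (should be 0).
Check: (v - proj_W(v)) · u_2 = 0  (should be 0).
Result: proj_W(v) = (2/13, -10/13, -17/13, -7/13).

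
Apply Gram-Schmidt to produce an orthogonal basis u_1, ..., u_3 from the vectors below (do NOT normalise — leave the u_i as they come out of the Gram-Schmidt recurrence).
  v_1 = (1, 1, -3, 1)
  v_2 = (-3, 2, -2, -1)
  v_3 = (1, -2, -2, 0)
Orthogonal basis:
  u_1 = (1, 1, -3, 1)
  u_2 = (-10/3, 5/3, -1, -4/3)
  u_3 = (-7/20, -39/20, -103/100, -79/100)

Apply the Gram-Schmidt recurrence
  u_1 = v_1
  u_i = v_i − Σ_{j<i} ((v_i · u_j) / (u_j · u_j)) · u_j.

Step by step this gives:
  u_1 = (1, 1, -3, 1)
  u_2 = (-10/3, 5/3, -1, -4/3)
  u_3 = (-7/20, -39/20, -103/100, -79/100)

Orthogonality check:
  u_2 · u_1 = 0 (should be 0)
  u_3 · u_1 = 0 (should be 0)
  u_3 · u_2 = 0 (should be 0)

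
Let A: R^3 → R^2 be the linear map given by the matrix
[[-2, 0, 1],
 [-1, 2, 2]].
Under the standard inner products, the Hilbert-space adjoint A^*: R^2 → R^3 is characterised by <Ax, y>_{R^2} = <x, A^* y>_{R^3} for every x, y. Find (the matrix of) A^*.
A^* = A^T =
[[-2, -1],
 [0, 2],
 [1, 2]]

For real matrices with standard dot products, the defining identity <Ax, y> = <x, A^* y> gives (Ax)^T y = x^T (A^*) y, i.e. x^T A^T y = x^T (A^*) y. Since this holds for all x, y, we must have A^* = A^T. Therefore
A^* =
[[-2, -1],
 [0, 2],
 [1, 2]].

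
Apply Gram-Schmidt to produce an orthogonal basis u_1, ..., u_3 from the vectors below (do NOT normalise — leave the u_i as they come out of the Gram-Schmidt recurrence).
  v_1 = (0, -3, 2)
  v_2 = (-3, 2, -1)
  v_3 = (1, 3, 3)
Orthogonal basis:
  u_1 = (0, -3, 2)
  u_2 = (-3, 2/13, 3/13)
  u_3 = (23/59, 138/59, 207/59)

Apply the Gram-Schmidt recurrence
  u_1 = v_1
  u_i = v_i − Σ_{j<i} ((v_i · u_j) / (u_j · u_j)) · u_j.

Step by step this gives:
  u_1 = (0, -3, 2)
  u_2 = (-3, 2/13, 3/13)
  u_3 = (23/59, 138/59, 207/59)

Orthogonality check:
  u_2 · u_1 = 0 (should be 0)
  u_3 · u_1 = 0 (should be 0)
  u_3 · u_2 = 0 (should be 0)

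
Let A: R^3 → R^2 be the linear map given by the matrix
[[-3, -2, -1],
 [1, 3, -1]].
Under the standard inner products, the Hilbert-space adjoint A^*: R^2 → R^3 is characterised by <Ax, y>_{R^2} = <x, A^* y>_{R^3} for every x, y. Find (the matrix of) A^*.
A^* = A^T =
[[-3, 1],
 [-2, 3],
 [-1, -1]]

For real matrices with standard dot products, the defining identity <Ax, y> = <x, A^* y> gives (Ax)^T y = x^T (A^*) y, i.e. x^T A^T y = x^T (A^*) y. Since this holds for all x, y, we must have A^* = A^T. Therefore
A^* =
[[-3, 1],
 [-2, 3],
 [-1, -1]].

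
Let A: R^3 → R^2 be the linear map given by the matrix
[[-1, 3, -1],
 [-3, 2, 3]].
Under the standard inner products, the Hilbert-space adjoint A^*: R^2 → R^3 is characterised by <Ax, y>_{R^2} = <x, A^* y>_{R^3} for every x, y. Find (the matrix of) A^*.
A^* = A^T =
[[-1, -3],
 [3, 2],
 [-1, 3]]

For real matrices with standard dot products, the defining identity <Ax, y> = <x, A^* y> gives (Ax)^T y = x^T (A^*) y, i.e. x^T A^T y = x^T (A^*) y. Since this holds for all x, y, we must have A^* = A^T. Therefore
A^* =
[[-1, -3],
 [3, 2],
 [-1, 3]].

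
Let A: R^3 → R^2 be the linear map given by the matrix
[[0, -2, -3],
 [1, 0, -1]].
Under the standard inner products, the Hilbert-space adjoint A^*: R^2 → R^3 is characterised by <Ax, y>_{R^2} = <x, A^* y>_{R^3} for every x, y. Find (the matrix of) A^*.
A^* = A^T =
[[0, 1],
 [-2, 0],
 [-3, -1]]

For real matrices with standard dot products, the defining identity <Ax, y> = <x, A^* y> gives (Ax)^T y = x^T (A^*) y, i.e. x^T A^T y = x^T (A^*) y. Since this holds for all x, y, we must have A^* = A^T. Therefore
A^* =
[[0, 1],
 [-2, 0],
 [-3, -1]].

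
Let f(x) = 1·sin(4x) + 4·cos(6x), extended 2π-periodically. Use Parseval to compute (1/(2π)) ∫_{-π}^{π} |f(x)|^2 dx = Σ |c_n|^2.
Σ |c_n|^2 = 17/2

Expand |f|^2 and use orthogonality of {sin(nx), cos(mx)} on [-π, π]:
  ∫_{-π}^{π} sin(nx)^2 dx = π, ∫ cos(mx)^2 dx = π, and cross terms integrate to 0.
So ∫_{-π}^{π} f(x)^2 dx = 1^2 · π + 4^2 · π = (1 + 16)π.
Divide by 2π: (1 + 16)/2 = 17/2.
By Parseval, this equals Σ |c_n|^2.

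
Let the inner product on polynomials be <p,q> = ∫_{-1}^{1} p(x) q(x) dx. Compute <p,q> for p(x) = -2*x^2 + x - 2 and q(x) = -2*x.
<p,q> = -4/3

Expand the product: p(x)·q(x) = 4*x^3 - 2*x^2 + 4*x.
∫_{-1}^{1} of each monomial x^k gives [2/(k+1) if k even, 0 if k odd]. Integrating term-by-term (or equivalently evaluating the antiderivative F(x) = x^4 - 2*x^3/3 + 2*x^2 at the endpoints):
  F(1) − F(−1) = 7/3 − (11/3) = -4/3.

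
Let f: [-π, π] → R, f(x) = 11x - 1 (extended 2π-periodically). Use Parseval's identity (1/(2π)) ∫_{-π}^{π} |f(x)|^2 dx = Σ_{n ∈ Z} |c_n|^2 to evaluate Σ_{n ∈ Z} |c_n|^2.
Σ |c_n|^2 = 121π^2/3 + 1

Expand and integrate term by term over [-π, π]:
  ∫ (11x)^2 dx = 121·(2π^3/3); ∫ 2·11·(-1)·x dx = 0 (odd integrand); ∫ (-1)^2 dx = 1·2π.
So (1/(2π)) ∫_{-π}^{π} (11x - 1)^2 dx = 121π^2/3 + 1 = 121π^2/3 + 1.
Parseval ⇒ Σ |c_n|^2 = 121π^2/3 + 1.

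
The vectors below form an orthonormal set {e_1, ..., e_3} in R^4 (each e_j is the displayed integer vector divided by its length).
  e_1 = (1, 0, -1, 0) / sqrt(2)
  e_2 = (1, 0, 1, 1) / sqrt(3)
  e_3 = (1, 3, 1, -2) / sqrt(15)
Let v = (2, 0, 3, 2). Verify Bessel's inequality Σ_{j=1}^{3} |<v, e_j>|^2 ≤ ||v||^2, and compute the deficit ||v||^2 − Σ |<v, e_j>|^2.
Σ |<v, e_j>|^2 = 169/10; ||v||^2 = 17; deficit = 1/10

Write each e_j = u_j / sqrt(<u_j, u_j>) where u_j is the displayed integer vector. Then <v, e_j> = <v, u_j> / sqrt(<u_j, u_j>), so |<v, e_j>|^2 = <v, u_j>^2 / <u_j, u_j>.
Coefficients: <v, e_1> = -1/sqrt(2), <v, e_2> = 7/sqrt(3), <v, e_3> = 1/sqrt(15).
Square and sum: Σ |<v, e_j>|^2 = 169/10.
Compute ||v||^2 = v·v = 17.
Deficit = 17 − 169/10 = 1/10 ≥ 0, confirming Bessel's inequality. (The deficit equals ||v − Σ <v,e_j> e_j||^2, the squared distance from v to span{e_j}.)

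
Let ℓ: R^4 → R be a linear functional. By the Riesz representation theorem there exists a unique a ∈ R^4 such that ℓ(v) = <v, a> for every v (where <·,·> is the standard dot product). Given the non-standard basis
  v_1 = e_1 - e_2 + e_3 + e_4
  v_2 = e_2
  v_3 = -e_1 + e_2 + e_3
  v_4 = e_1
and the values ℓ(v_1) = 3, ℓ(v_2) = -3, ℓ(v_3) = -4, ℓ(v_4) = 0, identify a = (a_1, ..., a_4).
a = (0, -3, -1, 1)

Write a = (a_1, ..., a_4) in the standard basis. For each basis vector v_i, ℓ(v_i) = <v_i, a> is a linear equation in the a_j's. Collect the n equations into a matrix system V a = ℓ, where row i of V is v_i (expressed in the standard basis). Since V is invertible (lower-triangular with 1s on the diagonal, up to permutation), solve by back-substitution:
  V =
[[1, -1, 1, 1],
 [0, 1, 0, 0],
 [-1, 1, 1, 0],
 [1, 0, 0, 0]]
  V a = (3, -3, -4, 0)
Solving gives a = (0, -3, -1, 1).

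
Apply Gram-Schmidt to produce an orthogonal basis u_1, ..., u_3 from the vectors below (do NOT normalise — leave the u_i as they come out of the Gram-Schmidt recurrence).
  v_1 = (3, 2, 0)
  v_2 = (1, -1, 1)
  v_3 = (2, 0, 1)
Orthogonal basis:
  u_1 = (3, 2, 0)
  u_2 = (10/13, -15/13, 1)
  u_3 = (-1/19, 3/38, 5/38)

Apply the Gram-Schmidt recurrence
  u_1 = v_1
  u_i = v_i − Σ_{j<i} ((v_i · u_j) / (u_j · u_j)) · u_j.

Step by step this gives:
  u_1 = (3, 2, 0)
  u_2 = (10/13, -15/13, 1)
  u_3 = (-1/19, 3/38, 5/38)

Orthogonality check:
  u_2 · u_1 = 0 (should be 0)
  u_3 · u_1 = 0 (should be 0)
  u_3 · u_2 = 0 (should be 0)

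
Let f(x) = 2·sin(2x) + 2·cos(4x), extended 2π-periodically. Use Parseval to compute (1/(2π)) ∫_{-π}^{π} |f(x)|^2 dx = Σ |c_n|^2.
Σ |c_n|^2 = 4

Expand |f|^2 and use orthogonality of {sin(nx), cos(mx)} on [-π, π]:
  ∫_{-π}^{π} sin(nx)^2 dx = π, ∫ cos(mx)^2 dx = π, and cross terms integrate to 0.
So ∫_{-π}^{π} f(x)^2 dx = 2^2 · π + 2^2 · π = (4 + 4)π.
Divide by 2π: (4 + 4)/2 = 4.
By Parseval, this equals Σ |c_n|^2.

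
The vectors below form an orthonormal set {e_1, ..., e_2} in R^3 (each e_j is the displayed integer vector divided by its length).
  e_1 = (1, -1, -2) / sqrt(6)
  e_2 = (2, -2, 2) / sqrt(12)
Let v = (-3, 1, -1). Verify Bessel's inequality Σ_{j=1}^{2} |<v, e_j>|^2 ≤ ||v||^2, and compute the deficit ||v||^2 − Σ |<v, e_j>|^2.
Σ |<v, e_j>|^2 = 9; ||v||^2 = 11; deficit = 2

Write each e_j = u_j / sqrt(<u_j, u_j>) where u_j is the displayed integer vector. Then <v, e_j> = <v, u_j> / sqrt(<u_j, u_j>), so |<v, e_j>|^2 = <v, u_j>^2 / <u_j, u_j>.
Coefficients: <v, e_1> = -2/sqrt(6), <v, e_2> = -10/sqrt(12).
Square and sum: Σ |<v, e_j>|^2 = 9.
Compute ||v||^2 = v·v = 11.
Deficit = 11 − 9 = 2 ≥ 0, confirming Bessel's inequality. (The deficit equals ||v − Σ <v,e_j> e_j||^2, the squared distance from v to span{e_j}.)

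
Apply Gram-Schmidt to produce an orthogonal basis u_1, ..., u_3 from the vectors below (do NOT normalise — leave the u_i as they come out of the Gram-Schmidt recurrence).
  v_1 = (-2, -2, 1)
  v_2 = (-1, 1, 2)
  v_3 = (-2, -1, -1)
Orthogonal basis:
  u_1 = (-2, -2, 1)
  u_2 = (-5/9, 13/9, 16/9)
  u_3 = (-11/10, 33/50, -22/25)

Apply the Gram-Schmidt recurrence
  u_1 = v_1
  u_i = v_i − Σ_{j<i} ((v_i · u_j) / (u_j · u_j)) · u_j.

Step by step this gives:
  u_1 = (-2, -2, 1)
  u_2 = (-5/9, 13/9, 16/9)
  u_3 = (-11/10, 33/50, -22/25)

Orthogonality check:
  u_2 · u_1 = 0 (should be 0)
  u_3 · u_1 = 0 (should be 0)
  u_3 · u_2 = 0 (should be 0)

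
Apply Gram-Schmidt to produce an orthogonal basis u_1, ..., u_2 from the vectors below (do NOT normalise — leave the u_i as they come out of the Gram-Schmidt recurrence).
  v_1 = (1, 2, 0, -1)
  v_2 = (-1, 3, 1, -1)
Orthogonal basis:
  u_1 = (1, 2, 0, -1)
  u_2 = (-2, 1, 1, 0)

Apply the Gram-Schmidt recurrence
  u_1 = v_1
  u_i = v_i − Σ_{j<i} ((v_i · u_j) / (u_j · u_j)) · u_j.

Step by step this gives:
  u_1 = (1, 2, 0, -1)
  u_2 = (-2, 1, 1, 0)

Orthogonality check:
  u_2 · u_1 = 0 (should be 0)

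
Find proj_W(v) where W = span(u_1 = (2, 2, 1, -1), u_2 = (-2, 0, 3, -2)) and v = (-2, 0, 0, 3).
proj_W(v) = (-16/13, -18/13, -12/13, 11/13)

Set up U = [u_1 | ... | u_2] ∈ R^(4×2). The projector onto W = col(U) is P = U (U^T U)^(-1) U^T.
Compute U^T U =
  [10, 1]
  [1, 17],
and U^T v = (-7, -2).
Solve U^T U · c = U^T v for the coefficients: c = (-9/13, -1/13). The projection is proj_W(v) = U c.
Check: (v - proj_W(v)) · u_1 = 0  (should be 0).
Check: (v - proj_W(v)) · u_2 = 0  (should be 0).
Result: proj_W(v) = (-16/13, -18/13, -12/13, 11/13).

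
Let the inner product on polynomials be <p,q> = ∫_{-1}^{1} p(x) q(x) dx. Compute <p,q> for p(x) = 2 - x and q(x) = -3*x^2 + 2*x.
<p,q> = -16/3

Expand the product: p(x)·q(x) = 3*x^3 - 8*x^2 + 4*x.
∫_{-1}^{1} of each monomial x^k gives [2/(k+1) if k even, 0 if k odd]. Integrating term-by-term (or equivalently evaluating the antiderivative F(x) = 3*x^4/4 - 8*x^3/3 + 2*x^2 at the endpoints):
  F(1) − F(−1) = 1/12 − (65/12) = -16/3.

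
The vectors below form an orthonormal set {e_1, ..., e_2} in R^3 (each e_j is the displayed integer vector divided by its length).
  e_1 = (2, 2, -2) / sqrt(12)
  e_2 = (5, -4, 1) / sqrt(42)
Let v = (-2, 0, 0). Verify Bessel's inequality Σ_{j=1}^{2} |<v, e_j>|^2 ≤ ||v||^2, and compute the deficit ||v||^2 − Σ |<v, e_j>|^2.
Σ |<v, e_j>|^2 = 26/7; ||v||^2 = 4; deficit = 2/7

Write each e_j = u_j / sqrt(<u_j, u_j>) where u_j is the displayed integer vector. Then <v, e_j> = <v, u_j> / sqrt(<u_j, u_j>), so |<v, e_j>|^2 = <v, u_j>^2 / <u_j, u_j>.
Coefficients: <v, e_1> = -4/sqrt(12), <v, e_2> = -10/sqrt(42).
Square and sum: Σ |<v, e_j>|^2 = 26/7.
Compute ||v||^2 = v·v = 4.
Deficit = 4 − 26/7 = 2/7 ≥ 0, confirming Bessel's inequality. (The deficit equals ||v − Σ <v,e_j> e_j||^2, the squared distance from v to span{e_j}.)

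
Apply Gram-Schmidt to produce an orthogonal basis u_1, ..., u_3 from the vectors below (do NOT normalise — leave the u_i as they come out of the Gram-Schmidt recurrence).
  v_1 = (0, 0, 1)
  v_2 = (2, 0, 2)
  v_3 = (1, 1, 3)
Orthogonal basis:
  u_1 = (0, 0, 1)
  u_2 = (2, 0, 0)
  u_3 = (0, 1, 0)

Apply the Gram-Schmidt recurrence
  u_1 = v_1
  u_i = v_i − Σ_{j<i} ((v_i · u_j) / (u_j · u_j)) · u_j.

Step by step this gives:
  u_1 = (0, 0, 1)
  u_2 = (2, 0, 0)
  u_3 = (0, 1, 0)

Orthogonality check:
  u_2 · u_1 = 0 (should be 0)
  u_3 · u_1 = 0 (should be 0)
  u_3 · u_2 = 0 (should be 0)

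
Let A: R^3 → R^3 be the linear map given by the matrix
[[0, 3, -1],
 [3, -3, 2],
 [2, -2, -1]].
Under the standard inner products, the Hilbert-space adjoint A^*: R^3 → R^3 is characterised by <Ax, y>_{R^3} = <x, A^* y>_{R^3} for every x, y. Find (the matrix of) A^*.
A^* = A^T =
[[0, 3, 2],
 [3, -3, -2],
 [-1, 2, -1]]

For real matrices with standard dot products, the defining identity <Ax, y> = <x, A^* y> gives (Ax)^T y = x^T (A^*) y, i.e. x^T A^T y = x^T (A^*) y. Since this holds for all x, y, we must have A^* = A^T. Therefore
A^* =
[[0, 3, 2],
 [3, -3, -2],
 [-1, 2, -1]].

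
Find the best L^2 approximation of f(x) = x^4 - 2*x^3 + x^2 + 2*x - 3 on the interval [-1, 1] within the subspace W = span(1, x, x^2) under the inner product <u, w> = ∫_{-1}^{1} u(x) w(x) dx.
g(x) = 13*x^2/7 + 4*x/5 - 108/35

The best approximation g ∈ W is the orthogonal projection of f onto W. Writing g = a_0 + a_1 x + a_2 x^2, the coefficients solve the normal equations G · a = b where
  G_{ij} = <φ_i, φ_j> and b_i = <f, φ_i>, with φ_0 = 1, φ_1 = x, φ_2 = x^2.
G =
  [2, 0, 2/3]
  [0, 2/3, 0]
  [2/3, 0, 2/5],
b = (-74/15, 8/15, -46/35).
Solving gives a_0 = -108/35, a_1 = 4/5, a_2 = 13/7, so
  g(x) = 13*x^2/7 + 4*x/5 - 108/35.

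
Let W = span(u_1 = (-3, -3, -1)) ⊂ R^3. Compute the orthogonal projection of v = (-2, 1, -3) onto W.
proj_W(v) = (-18/19, -18/19, -6/19)

Set up U = [u_1 | ... | u_1] ∈ R^(3×1). The projector onto W = col(U) is P = U (U^T U)^(-1) U^T.
Compute U^T U =
  [19],
and U^T v = (6).
Solve U^T U · c = U^T v for the coefficients: c = (6/19). The projection is proj_W(v) = U c.
Check: (v - proj_W(v)) · u_1 = 0  (should be 0).
Result: proj_W(v) = (-18/19, -18/19, -6/19).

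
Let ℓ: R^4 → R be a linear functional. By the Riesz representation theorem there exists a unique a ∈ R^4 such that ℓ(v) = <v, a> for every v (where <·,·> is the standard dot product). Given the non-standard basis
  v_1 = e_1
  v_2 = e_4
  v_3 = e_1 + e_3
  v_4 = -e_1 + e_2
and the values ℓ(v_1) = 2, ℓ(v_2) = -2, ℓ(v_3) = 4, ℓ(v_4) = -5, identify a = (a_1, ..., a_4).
a = (2, -3, 2, -2)

Write a = (a_1, ..., a_4) in the standard basis. For each basis vector v_i, ℓ(v_i) = <v_i, a> is a linear equation in the a_j's. Collect the n equations into a matrix system V a = ℓ, where row i of V is v_i (expressed in the standard basis). Since V is invertible (lower-triangular with 1s on the diagonal, up to permutation), solve by back-substitution:
  V =
[[1, 0, 0, 0],
 [0, 0, 0, 1],
 [1, 0, 1, 0],
 [-1, 1, 0, 0]]
  V a = (2, -2, 4, -5)
Solving gives a = (2, -3, 2, -2).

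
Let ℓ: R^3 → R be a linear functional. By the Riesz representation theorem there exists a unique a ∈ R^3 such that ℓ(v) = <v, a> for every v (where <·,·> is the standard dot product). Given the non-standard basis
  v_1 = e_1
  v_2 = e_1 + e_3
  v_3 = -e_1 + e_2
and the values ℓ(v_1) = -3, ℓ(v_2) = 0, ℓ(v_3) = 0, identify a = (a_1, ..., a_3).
a = (-3, -3, 3)

Write a = (a_1, ..., a_3) in the standard basis. For each basis vector v_i, ℓ(v_i) = <v_i, a> is a linear equation in the a_j's. Collect the n equations into a matrix system V a = ℓ, where row i of V is v_i (expressed in the standard basis). Since V is invertible (lower-triangular with 1s on the diagonal, up to permutation), solve by back-substitution:
  V =
[[1, 0, 0],
 [1, 0, 1],
 [-1, 1, 0]]
  V a = (-3, 0, 0)
Solving gives a = (-3, -3, 3).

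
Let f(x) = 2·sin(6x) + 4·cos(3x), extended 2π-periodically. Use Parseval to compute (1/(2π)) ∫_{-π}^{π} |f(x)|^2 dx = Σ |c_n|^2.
Σ |c_n|^2 = 10

Expand |f|^2 and use orthogonality of {sin(nx), cos(mx)} on [-π, π]:
  ∫_{-π}^{π} sin(nx)^2 dx = π, ∫ cos(mx)^2 dx = π, and cross terms integrate to 0.
So ∫_{-π}^{π} f(x)^2 dx = 2^2 · π + 4^2 · π = (4 + 16)π.
Divide by 2π: (4 + 16)/2 = 10.
By Parseval, this equals Σ |c_n|^2.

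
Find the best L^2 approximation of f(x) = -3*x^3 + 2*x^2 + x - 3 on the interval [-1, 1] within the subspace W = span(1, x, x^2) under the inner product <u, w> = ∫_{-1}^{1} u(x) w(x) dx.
g(x) = 2*x^2 - 4*x/5 - 3

The best approximation g ∈ W is the orthogonal projection of f onto W. Writing g = a_0 + a_1 x + a_2 x^2, the coefficients solve the normal equations G · a = b where
  G_{ij} = <φ_i, φ_j> and b_i = <f, φ_i>, with φ_0 = 1, φ_1 = x, φ_2 = x^2.
G =
  [2, 0, 2/3]
  [0, 2/3, 0]
  [2/3, 0, 2/5],
b = (-14/3, -8/15, -6/5).
Solving gives a_0 = -3, a_1 = -4/5, a_2 = 2, so
  g(x) = 2*x^2 - 4*x/5 - 3.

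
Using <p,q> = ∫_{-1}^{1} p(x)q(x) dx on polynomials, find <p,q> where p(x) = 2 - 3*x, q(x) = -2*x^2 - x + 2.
<p,q> = 22/3

Expand the product: p(x)·q(x) = 6*x^3 - x^2 - 8*x + 4.
∫_{-1}^{1} of each monomial x^k gives [2/(k+1) if k even, 0 if k odd]. Integrating term-by-term (or equivalently evaluating the antiderivative F(x) = 3*x^4/2 - x^3/3 - 4*x^2 + 4*x at the endpoints):
  F(1) − F(−1) = 7/6 − (-37/6) = 22/3.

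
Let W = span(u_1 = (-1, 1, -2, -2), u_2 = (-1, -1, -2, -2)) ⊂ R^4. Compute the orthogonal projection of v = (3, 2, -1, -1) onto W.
proj_W(v) = (-1/9, 2, -2/9, -2/9)

Set up U = [u_1 | ... | u_2] ∈ R^(4×2). The projector onto W = col(U) is P = U (U^T U)^(-1) U^T.
Compute U^T U =
  [10, 8]
  [8, 10],
and U^T v = (3, -1).
Solve U^T U · c = U^T v for the coefficients: c = (19/18, -17/18). The projection is proj_W(v) = U c.
Check: (v - proj_W(v)) · u_1 = 0  (should be 0).
Check: (v - proj_W(v)) · u_2 = 0  (should be 0).
Result: proj_W(v) = (-1/9, 2, -2/9, -2/9).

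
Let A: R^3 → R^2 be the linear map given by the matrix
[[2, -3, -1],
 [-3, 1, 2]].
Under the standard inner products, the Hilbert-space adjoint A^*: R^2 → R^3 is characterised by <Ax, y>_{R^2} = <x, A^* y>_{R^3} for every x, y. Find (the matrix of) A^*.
A^* = A^T =
[[2, -3],
 [-3, 1],
 [-1, 2]]

For real matrices with standard dot products, the defining identity <Ax, y> = <x, A^* y> gives (Ax)^T y = x^T (A^*) y, i.e. x^T A^T y = x^T (A^*) y. Since this holds for all x, y, we must have A^* = A^T. Therefore
A^* =
[[2, -3],
 [-3, 1],
 [-1, 2]].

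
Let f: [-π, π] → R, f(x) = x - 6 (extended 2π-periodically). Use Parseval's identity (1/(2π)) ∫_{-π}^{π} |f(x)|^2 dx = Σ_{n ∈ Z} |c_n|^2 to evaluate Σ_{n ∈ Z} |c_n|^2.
Σ |c_n|^2 = π^2/3 + 36

Expand and integrate term by term over [-π, π]:
  ∫ (x)^2 dx = 1·(2π^3/3); ∫ 2·1·(-6)·x dx = 0 (odd integrand); ∫ (-6)^2 dx = 36·2π.
So (1/(2π)) ∫_{-π}^{π} (x - 6)^2 dx = 1π^2/3 + 36 = π^2/3 + 36.
Parseval ⇒ Σ |c_n|^2 = π^2/3 + 36.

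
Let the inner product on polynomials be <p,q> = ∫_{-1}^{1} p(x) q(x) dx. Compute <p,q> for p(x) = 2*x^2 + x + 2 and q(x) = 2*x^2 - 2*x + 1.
<p,q> = 124/15

Expand the product: p(x)·q(x) = 4*x^4 - 2*x^3 + 4*x^2 - 3*x + 2.
∫_{-1}^{1} of each monomial x^k gives [2/(k+1) if k even, 0 if k odd]. Integrating term-by-term (or equivalently evaluating the antiderivative F(x) = 4*x^5/5 - x^4/2 + 4*x^3/3 - 3*x^2/2 + 2*x at the endpoints):
  F(1) − F(−1) = 32/15 − (-92/15) = 124/15.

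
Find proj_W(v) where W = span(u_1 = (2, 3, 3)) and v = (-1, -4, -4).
proj_W(v) = (-26/11, -39/11, -39/11)

Set up U = [u_1 | ... | u_1] ∈ R^(3×1). The projector onto W = col(U) is P = U (U^T U)^(-1) U^T.
Compute U^T U =
  [22],
and U^T v = (-26).
Solve U^T U · c = U^T v for the coefficients: c = (-13/11). The projection is proj_W(v) = U c.
Check: (v - proj_W(v)) · u_1 = 0  (should be 0).
Result: proj_W(v) = (-26/11, -39/11, -39/11).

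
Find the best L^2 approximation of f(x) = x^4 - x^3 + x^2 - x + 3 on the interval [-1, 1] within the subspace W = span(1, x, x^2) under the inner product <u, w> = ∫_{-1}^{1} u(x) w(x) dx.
g(x) = 13*x^2/7 - 8*x/5 + 102/35

The best approximation g ∈ W is the orthogonal projection of f onto W. Writing g = a_0 + a_1 x + a_2 x^2, the coefficients solve the normal equations G · a = b where
  G_{ij} = <φ_i, φ_j> and b_i = <f, φ_i>, with φ_0 = 1, φ_1 = x, φ_2 = x^2.
G =
  [2, 0, 2/3]
  [0, 2/3, 0]
  [2/3, 0, 2/5],
b = (106/15, -16/15, 94/35).
Solving gives a_0 = 102/35, a_1 = -8/5, a_2 = 13/7, so
  g(x) = 13*x^2/7 - 8*x/5 + 102/35.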